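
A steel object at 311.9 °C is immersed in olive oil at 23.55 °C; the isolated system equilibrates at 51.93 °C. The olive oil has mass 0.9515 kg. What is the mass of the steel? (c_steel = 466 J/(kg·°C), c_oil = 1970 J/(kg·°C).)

m ≈ 0.439 kg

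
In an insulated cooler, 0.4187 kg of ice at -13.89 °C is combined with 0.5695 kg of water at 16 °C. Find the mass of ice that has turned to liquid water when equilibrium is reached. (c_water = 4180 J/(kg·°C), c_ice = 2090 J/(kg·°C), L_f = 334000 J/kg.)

Heat available from the water dropping to 0 °C: 0.5695×4180×16 = 38088 J.
Of that, 0.4187×2090×13.89 = 12155 J goes to bring the ice to 0 °C, leaving 25933 J.
Melting all 0.4187 kg of ice would need 0.4187×334000 = 139846 J.
25933 J < 139846 J, so only part of the ice melts and the system sits at 0 °C.
m_melt = 25933 / L_f = 0.07764 kg.

m_melted ≈ 0.0776 kg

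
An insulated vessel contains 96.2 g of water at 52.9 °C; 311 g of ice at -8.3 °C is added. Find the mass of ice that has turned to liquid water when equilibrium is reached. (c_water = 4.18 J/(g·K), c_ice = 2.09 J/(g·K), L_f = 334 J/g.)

Heat available from the water dropping to 0 °C: 96.2·4.18·52.9 = 21272 J.
Of that, 311·2.09·8.3 = 5394.9 J goes to bring the ice to 0 °C, leaving 15877 J.
Fully melting the ice requires m_ice L_f = 311·334 = 103874 J.
Since 15877 < 103874 J, not all the ice melts; equilibrium is at 0 °C.
m_melt = 15877 / L_f = 47.54 g.

m_melted ≈ 47.5 g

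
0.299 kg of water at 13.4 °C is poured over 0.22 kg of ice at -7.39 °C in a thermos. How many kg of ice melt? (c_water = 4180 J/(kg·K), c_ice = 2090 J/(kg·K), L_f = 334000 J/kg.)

m_melted ≈ 0.04 kg

Heat available from the water dropping to 0 °C: 0.299×4180×13.4 = 16748 J.
Warming the ice to 0 °C takes 0.22×2090×7.39 = 3397.9 J, leaving 13350 J for melting.
To melt every bit of ice: 0.22×334000 = 73480 J.
That's not enough to melt it all — equilibrium is at 0 °C with ice remaining.
m_melted×334000 = 13350  ⇒  m_melted ≈ 0.03997 kg.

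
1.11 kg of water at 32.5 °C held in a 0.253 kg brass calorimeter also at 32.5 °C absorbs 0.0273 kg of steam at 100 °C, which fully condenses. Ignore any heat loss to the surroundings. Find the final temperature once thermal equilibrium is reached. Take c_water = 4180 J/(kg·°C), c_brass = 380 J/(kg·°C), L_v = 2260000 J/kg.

Energy balance with sensible and latent terms:
latent heat released on condensation: 0.0273·2260000 = 61698; condensate cools 100→T: 0.0273·4180·(T − 100) = 114.11(T − 100); original water: 4639.8(T − 32.5); brass cup: 0.253·380·(T − 32.5) = 96.14(T − 32.5)
4850.1 T = 61698 + 11411 + 153918 = 227027
T ≈ 46.81 °C — below 100 °C, confirming all the steam condensed.

T_f ≈ 46.8 °C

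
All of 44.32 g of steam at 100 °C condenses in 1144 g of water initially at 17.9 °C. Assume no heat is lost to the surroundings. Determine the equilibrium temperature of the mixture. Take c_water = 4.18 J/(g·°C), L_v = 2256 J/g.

T_f ≈ 41.1 °C

Energy balance with sensible and latent terms:
latent heat released on condensation: 44.32×2256 = 99986
  condensate cools 100→T: 44.32×4.18×(T − 100) = 185.26(T − 100)
  water warms: 1144×4.18×(T − 17.9) = 4781.9(T − 17.9)
4967.2 T = 99986 + 18526 + 85596 = 204108
T ≈ 41.09 °C, under the boiling point, so the assumption holds.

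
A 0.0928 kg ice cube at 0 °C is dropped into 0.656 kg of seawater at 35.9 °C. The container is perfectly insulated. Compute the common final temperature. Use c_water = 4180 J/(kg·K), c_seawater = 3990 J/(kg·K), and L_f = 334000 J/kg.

Sum of m c ΔT and latent-heat terms is zero:
melt ice: 0.0928·334000 = 30995; meltwater 0→T: 0.0928·4180·T = 387.9 T; seawater cools: 0.656·3990·(T − 35.9) = 2617.4(T − 35.9)
3005.3 T = 93966 − 30995 = 62971
T ≈ 20.95 °C. Since T > 0 °C, the all-ice-melts assumption holds.

T_f ≈ 21.0 °C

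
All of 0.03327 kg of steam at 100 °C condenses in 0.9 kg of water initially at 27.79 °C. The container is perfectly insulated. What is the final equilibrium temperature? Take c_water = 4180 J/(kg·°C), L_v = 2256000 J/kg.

T_f ≈ 49.6 °C

Let T be the final temperature. ΣQ_i = 0:
latent heat released on condensation: 0.03327·2256000 = 75057; condensed water 100 °C→T: 139.07(T − 100); original water: 3762(T − 27.79)
3901.1 T = 75057 + 13907 + 104546 = 193510
T ≈ 49.60 °C (< 100 °C, so full condensation is consistent).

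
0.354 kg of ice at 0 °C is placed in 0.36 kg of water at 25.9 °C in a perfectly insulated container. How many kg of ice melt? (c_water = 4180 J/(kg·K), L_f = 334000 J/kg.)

Cooling the water to 0 °C releases 0.36×4180×25.9 = 38974 J.
To melt every bit of ice: 0.354×334000 = 118236 J.
Since 38974 < 118236 J, not all the ice melts; equilibrium is at 0 °C.
Mass melted = 38974/334000 ≈ 0.1167 kg.

m_melted ≈ 0.117 kg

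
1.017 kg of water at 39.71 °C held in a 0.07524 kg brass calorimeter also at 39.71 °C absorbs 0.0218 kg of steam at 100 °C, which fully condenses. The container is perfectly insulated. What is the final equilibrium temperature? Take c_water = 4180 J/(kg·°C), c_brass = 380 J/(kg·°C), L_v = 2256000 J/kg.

T_f ≈ 52.2 °C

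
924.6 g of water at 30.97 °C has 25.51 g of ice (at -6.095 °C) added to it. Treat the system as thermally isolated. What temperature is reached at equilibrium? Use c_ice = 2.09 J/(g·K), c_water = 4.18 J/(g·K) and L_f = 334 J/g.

T_f ≈ 27.9 °C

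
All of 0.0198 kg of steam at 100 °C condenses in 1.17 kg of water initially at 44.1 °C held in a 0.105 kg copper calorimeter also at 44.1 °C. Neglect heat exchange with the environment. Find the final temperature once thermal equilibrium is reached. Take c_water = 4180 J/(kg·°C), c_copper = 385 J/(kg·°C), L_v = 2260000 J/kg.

Conservation of energy gives ΣQ = 0:
steam→water at 100 °C releases m L_v = 0.0198×2260000 = 44748
  condensate cools 100→T: 0.0198×4180×(T − 100) = 82.76(T − 100)
  water warms: 1.17×4180×(T − 44.1) = 4890.6(T − 44.1)
  cup: 40.42(T − 44.1)
5013.8 T = 44748 + 8276.4 + 217458 = 270483
T ≈ 53.95 °C — below 100 °C, confirming all the steam condensed.

T_f ≈ 53.9 °C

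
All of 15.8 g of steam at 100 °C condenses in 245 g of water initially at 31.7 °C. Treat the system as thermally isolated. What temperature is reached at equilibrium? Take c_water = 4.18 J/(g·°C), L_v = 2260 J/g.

T_f ≈ 68.6 °C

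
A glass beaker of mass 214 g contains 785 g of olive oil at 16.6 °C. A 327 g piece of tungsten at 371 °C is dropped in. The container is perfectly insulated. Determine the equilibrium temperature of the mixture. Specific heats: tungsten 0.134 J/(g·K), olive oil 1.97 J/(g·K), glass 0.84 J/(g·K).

Net heat exchanged in the isolated system is zero:
327×0.134×(T − 371) + 785×1.97×(T − 16.6) + 214×0.84×(T − 16.6) = 0
1770 T = 44912
T ≈ 25.37 °C

T_f ≈ 25.4 °C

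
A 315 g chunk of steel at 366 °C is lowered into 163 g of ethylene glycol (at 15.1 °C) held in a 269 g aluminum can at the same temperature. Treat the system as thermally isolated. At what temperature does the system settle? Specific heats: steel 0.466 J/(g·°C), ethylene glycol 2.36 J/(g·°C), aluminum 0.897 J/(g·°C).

T_f ≈ 81.8 °C

Heat gained plus heat lost sum to zero:
315×0.466×(T − 366) + 163×2.36×(T − 15.1) + 269×0.897×(T − 15.1) = 0
146.79(T − 366) + 384.68(T − 15.1) + 241.29(T − 15.1) = 0
772.76 T = 63177
T = 63177/772.76 ≈ 81.76 °C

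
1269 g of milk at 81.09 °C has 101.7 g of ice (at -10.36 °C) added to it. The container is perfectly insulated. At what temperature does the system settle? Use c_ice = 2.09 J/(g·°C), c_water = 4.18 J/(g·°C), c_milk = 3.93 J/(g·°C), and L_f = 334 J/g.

Taking heat into each body as positive, Σ m c ΔT = 0:
ice -10.36→0 °C: 101.7×2.09×10.36 = 2202
  fusion: m_ice L_f = 101.7×334 = 33968
  warm the meltwater: 425.11 T
  milk cools: 1269×3.93×(T − 81.09) = 4987.2(T − 81.09)
5412.3 T = 404410 − 36170 = 368240
T ≈ 68.04 °C. Since T > 0 °C, the all-ice-melts assumption holds.

T_f ≈ 68.0 °C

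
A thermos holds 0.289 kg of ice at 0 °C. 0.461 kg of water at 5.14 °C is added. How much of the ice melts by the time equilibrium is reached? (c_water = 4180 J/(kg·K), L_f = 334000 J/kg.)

Heat available from the water dropping to 0 °C: 0.461·4180·5.14 = 9904.7 J.
Melting all 0.289 kg of ice would need 0.289·334000 = 96526 J.
9904.7 J < 96526 J, so only part of the ice melts and the system sits at 0 °C.
Mass melted = 9904.7/334000 ≈ 0.02965 kg.

m_melted ≈ 0.0297 kg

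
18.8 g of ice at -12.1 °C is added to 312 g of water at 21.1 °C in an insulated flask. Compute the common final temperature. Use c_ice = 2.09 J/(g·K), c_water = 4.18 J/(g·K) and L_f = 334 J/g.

T_f ≈ 15.0 °C

Energy balance with sensible and latent terms:
warm ice to 0 °C: 18.8·2.09·(0 − (-12.1)) = 475.43; melt ice: 18.8·334 = 6279.2; meltwater 0→T: 18.8·4.18·T = 78.58 T; water: 1304.2(T − 21.1)
1382.7 T = 27518 − 6754.6 = 20763
T ≈ 15.02 °C. Since T > 0 °C, the all-ice-melts assumption holds.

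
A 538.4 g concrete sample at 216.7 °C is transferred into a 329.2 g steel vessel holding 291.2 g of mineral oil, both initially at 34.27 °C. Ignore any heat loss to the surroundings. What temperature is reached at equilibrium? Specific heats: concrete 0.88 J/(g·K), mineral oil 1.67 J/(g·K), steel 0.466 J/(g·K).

Net heat exchanged in the isolated system is zero:
538.4·0.88·(T − 216.7) + 291.2·1.67·(T − 34.27) + 329.2·0.466·(T − 34.27) = 0
(473.79 + 486.3 + 153.41) T = 473.79·216.7 + 486.3·34.27 + 153.41·34.27
T = 124594 / 1113.5 = 112 °C

T_f ≈ 111.9 °C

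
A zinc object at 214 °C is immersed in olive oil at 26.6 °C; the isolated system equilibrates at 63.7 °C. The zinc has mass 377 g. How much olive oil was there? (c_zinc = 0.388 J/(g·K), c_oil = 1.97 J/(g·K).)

m ≈ 301 g

|Q_zinc| = |Q_oil|:
377×0.388×(214 − 63.7) = m×1.97×(63.7 − 26.6)
73.09 m = 21985  ⇒  m ≈ 300.8 g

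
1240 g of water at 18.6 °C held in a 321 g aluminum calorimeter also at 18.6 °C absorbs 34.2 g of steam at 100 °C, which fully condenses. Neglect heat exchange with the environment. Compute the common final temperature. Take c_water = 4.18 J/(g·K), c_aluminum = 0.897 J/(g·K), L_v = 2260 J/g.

Heat gained plus heat lost sum to zero:
steam→water at 100 °C releases m L_v = 34.2×2260 = 77292
  condensate cools 100→T: 34.2×4.18×(T − 100) = 142.96(T − 100)
  water warms: 1240×4.18×(T − 18.6) = 5183.2(T − 18.6)
  aluminum cup: 321×0.897×(T − 18.6) = 287.94(T − 18.6)
5614.1 T = 77292 + 14296 + 101763 = 193351
T ≈ 34.44 °C (< 100 °C, so full condensation is consistent).

T_f ≈ 34.4 °C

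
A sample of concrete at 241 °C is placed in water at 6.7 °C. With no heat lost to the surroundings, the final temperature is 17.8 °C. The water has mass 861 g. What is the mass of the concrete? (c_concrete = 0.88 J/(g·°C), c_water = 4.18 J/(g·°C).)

Conservation of energy gives ΣQ = 0:
m×0.88×(17.8 − 241) + 861×4.18×(17.8 − 6.7) = 0
-196.42 m = -39949
m = -39949/-196.42 ≈ 203.4 g

m ≈ 203 g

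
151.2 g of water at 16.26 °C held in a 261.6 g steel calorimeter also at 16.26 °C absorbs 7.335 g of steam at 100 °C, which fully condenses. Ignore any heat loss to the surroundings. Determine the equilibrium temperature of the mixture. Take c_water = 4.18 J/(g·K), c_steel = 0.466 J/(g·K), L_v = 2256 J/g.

T_f ≈ 40.6 °C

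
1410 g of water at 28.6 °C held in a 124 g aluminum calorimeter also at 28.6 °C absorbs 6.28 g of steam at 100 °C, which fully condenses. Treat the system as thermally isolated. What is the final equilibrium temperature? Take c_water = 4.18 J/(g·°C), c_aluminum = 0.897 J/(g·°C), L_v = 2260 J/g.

T_f ≈ 31.3 °C

Heat gained plus heat lost sum to zero:
latent heat released on condensation: 6.28×2260 = 14193; condensate cools 100→T: 6.28×4.18×(T − 100) = 26.25(T − 100); water warms: 1410×4.18×(T − 28.6) = 5893.8(T − 28.6); aluminum cup: 124×0.897×(T − 28.6) = 111.23(T − 28.6)
6031.3 T = 14193 + 2625 + 171744 = 188562
T ≈ 31.26 °C — below 100 °C, confirming all the steam condensed.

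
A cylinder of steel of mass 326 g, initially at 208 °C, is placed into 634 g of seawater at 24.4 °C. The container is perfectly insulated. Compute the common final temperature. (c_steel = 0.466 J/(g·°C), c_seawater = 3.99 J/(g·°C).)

|Q_steel| = |Q_seawater|:
326·0.466·(208 − T) = 634·3.99·(T − 24.4)
151.92(208 − T) = 2529.7(T − 24.4)
2681.6 T = 93322  ⇒  T ≈ 34.80 °C

T_f ≈ 34.8 °C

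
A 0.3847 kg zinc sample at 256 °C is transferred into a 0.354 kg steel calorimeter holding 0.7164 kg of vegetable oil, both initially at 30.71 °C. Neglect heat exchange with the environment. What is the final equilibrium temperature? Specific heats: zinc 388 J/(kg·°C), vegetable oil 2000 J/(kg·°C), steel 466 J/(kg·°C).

T_f ≈ 50.0 °C

Setting the total heat transfer to zero:
0.3847*388*(T − 256) + 0.7164*2000*(T − 30.71) + 0.354*466*(T − 30.71) = 0
149.26(T − 256) + 1432.8(T − 30.71) + 164.96(T − 30.71) = 0
1747 T = 87279
T = 87279/1747 ≈ 49.96 °C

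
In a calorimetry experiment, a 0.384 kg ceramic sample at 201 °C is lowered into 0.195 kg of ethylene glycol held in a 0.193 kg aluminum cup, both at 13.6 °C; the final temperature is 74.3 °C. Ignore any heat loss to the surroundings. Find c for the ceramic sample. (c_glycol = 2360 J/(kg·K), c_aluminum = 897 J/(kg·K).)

c ≈ 790 J/(kg·K)

Taking heat into each body as positive, Σ m c ΔT = 0:
0.384·c·(74.3 − 201) + 0.195·2360·(74.3 − 13.6) + 0.193·897·(74.3 − 13.6) = 0
-48.65 c = -38443
c = -38443/-48.65 ≈ 790.1 J/(kg·K)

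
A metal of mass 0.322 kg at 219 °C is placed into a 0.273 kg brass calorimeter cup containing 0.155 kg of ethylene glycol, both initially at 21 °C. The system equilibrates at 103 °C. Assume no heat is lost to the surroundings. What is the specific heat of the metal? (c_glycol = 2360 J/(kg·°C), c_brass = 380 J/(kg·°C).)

c ≈ 1030 J/(kg·°C)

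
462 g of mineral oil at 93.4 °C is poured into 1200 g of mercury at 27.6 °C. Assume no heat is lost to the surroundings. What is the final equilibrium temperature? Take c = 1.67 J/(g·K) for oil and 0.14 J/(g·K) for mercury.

|Q_oil| = |Q_mercury|:
462*1.67*(93.4 − T) = 1200*0.14*(T − 27.6)
771.54(93.4 − T) = 168(T − 27.6)
939.54 T = 76699  ⇒  T ≈ 81.63 °C

T_f ≈ 81.6 °C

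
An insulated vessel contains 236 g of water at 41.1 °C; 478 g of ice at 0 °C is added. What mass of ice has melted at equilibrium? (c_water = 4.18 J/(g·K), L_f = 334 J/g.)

m_melted ≈ 121 g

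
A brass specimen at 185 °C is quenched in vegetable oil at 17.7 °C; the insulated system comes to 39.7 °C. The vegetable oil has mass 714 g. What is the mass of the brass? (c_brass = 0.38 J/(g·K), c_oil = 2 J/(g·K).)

|Q_brass| = |Q_oil|:
m·0.38·(185 − 39.7) = 714·2·(39.7 − 17.7)
55.21 m = 31416  ⇒  m ≈ 569 g

m ≈ 569 g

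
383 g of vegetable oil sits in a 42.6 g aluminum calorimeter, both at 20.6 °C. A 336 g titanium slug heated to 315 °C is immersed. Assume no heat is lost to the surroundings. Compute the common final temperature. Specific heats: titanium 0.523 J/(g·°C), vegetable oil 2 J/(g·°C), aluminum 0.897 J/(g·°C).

T_f ≈ 73.4 °C

Setting the total heat transfer to zero:
336×0.523×(T − 315) + 383×2×(T − 20.6) + 42.6×0.897×(T − 20.6) = 0
(175.73 + 766 + 38.21) T = 175.73×315 + 766×20.6 + 38.21×20.6
T ≈ 73.39 °C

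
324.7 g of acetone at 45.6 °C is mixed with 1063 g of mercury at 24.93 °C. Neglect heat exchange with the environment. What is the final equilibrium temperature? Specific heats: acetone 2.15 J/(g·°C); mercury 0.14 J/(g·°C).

Taking heat into each body as positive, Σ m c ΔT = 0:
324.7×2.15×(T − 45.6) + 1063×0.14×(T − 24.93) = 0
698.1(T − 45.6) + 148.82(T − 24.93) = 0
846.92 T = 35544
T = 35544/846.92 ≈ 41.97 °C

T_f ≈ 42.0 °C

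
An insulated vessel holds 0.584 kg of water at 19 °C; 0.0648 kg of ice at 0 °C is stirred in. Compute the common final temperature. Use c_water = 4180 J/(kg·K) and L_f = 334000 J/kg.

Energy conservation, ΣQ = 0:
melt ice: 0.0648×334000 = 21643
  meltwater 0→T: 0.0648×4180×T = 270.86 T
  water cools: 0.584×4180×(T − 19) = 2441.1(T − 19)
2712 T = 46381 − 21643 = 24738
T ≈ 9.12 °C. Since T > 0 °C, the all-ice-melts assumption holds.

T_f ≈ 9.1 °C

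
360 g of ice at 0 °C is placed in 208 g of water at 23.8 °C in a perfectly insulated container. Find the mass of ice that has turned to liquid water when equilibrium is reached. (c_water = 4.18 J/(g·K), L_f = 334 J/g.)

m_melted ≈ 62 g

Water can give up m c ΔT = 208×4.18×23.8 = 20693 J before reaching 0 °C.
Fully melting the ice requires m_ice L_f = 360×334 = 120240 J.
That's not enough to melt it all — equilibrium is at 0 °C with ice remaining.
Mass melted = 20693/334 ≈ 61.95 g.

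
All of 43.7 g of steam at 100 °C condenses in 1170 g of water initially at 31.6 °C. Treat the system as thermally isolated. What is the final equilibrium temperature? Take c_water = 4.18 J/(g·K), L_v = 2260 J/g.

Net heat exchanged in the isolated system is zero:
steam→water at 100 °C releases m L_v = 43.7·2260 = 98762; condensate cools 100→T: 43.7·4.18·(T − 100) = 182.67(T − 100); water warms: 1170·4.18·(T − 31.6) = 4890.6(T − 31.6)
5073.3 T = 98762 + 18267 + 154543 = 271572
T ≈ 53.53 °C (< 100 °C, so full condensation is consistent).

T_f ≈ 53.5 °C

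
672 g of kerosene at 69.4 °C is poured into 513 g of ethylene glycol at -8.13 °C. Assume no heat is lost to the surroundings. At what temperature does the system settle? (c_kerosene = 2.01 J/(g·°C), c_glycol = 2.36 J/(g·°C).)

T_f is the heat-capacity-weighted average of the initial temperatures:
T_f = (1350.7*69.4 + 1210.7*(-8.13)) / (1350.7 + 1210.7)
    = 83897 / 2561.4 ≈ 32.75 °C

T_f ≈ 32.8 °C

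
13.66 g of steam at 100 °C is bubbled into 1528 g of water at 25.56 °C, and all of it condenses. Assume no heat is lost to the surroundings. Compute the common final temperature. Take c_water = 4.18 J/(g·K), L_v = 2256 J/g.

T_f ≈ 31.0 °C

Energy balance with sensible and latent terms:
latent heat released on condensation: 13.66·2256 = 30817; condensate cools 100→T: 13.66·4.18·(T − 100) = 57.1(T − 100); original water: 6387(T − 25.56)
6444.1 T = 30817 + 5709.9 + 163253 = 199780
T ≈ 31.00 °C (< 100 °C, so full condensation is consistent).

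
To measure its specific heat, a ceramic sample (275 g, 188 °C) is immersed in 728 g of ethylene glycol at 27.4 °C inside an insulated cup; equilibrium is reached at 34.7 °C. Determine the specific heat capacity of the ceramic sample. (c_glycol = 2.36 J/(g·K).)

c ≈ 0.298 J/(g·K)

Net heat exchanged in the isolated system is zero:
275×c×(34.7 − 188) + 728×2.36×(34.7 − 27.4) = 0
-42158 c = -12542
c = -12542/-42158 ≈ 0.2975 J/(g·K)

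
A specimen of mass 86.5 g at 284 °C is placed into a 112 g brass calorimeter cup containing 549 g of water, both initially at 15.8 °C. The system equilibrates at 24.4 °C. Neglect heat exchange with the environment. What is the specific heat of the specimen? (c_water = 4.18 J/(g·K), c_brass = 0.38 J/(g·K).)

c ≈ 0.895 J/(g·K)

Let T be the final temperature. ΣQ_i = 0:
86.5·c·(24.4 − 284) + 549·4.18·(24.4 − 15.8) + 112·0.38·(24.4 − 15.8) = 0
-22455 c = -20101
c = -20101/-22455 ≈ 0.8952 J/(g·K)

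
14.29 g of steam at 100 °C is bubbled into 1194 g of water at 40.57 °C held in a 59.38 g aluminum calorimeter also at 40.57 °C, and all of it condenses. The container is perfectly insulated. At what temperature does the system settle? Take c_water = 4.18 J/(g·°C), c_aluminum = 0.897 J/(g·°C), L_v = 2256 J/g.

T_f ≈ 47.6 °C

Let T be the final temperature. ΣQ_i = 0:
condense steam: −14.29·2256 = −32238
  condensed water 100 °C→T: 59.73(T − 100)
  original water: 4990.9(T − 40.57)
  cup: 53.26(T − 40.57)
5103.9 T = 32238 + 5973.2 + 204643 = 242854
T ≈ 47.58 °C — below 100 °C, confirming all the steam condensed.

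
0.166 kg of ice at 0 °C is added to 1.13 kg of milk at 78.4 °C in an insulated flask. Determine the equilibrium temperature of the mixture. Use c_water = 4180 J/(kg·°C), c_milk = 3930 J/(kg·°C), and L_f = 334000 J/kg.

Energy balance with sensible and latent terms:
fusion: m_ice L_f = 0.166×334000 = 55444
  warm the meltwater: 693.88 T
  milk cools: 1.13×3930×(T − 78.4) = 4440.9(T − 78.4)
5134.8 T = 348167 − 55444 = 292723
T ≈ 57.01 °C — above 0 °C, consistent with complete melting.

T_f ≈ 57.0 °C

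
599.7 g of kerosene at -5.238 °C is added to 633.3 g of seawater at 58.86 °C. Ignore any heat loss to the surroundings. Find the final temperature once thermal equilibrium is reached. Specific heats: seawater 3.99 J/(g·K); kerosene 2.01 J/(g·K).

T_f ≈ 38.2 °C

Energy conservation, ΣQ = 0:
633.3·3.99·(T − 58.86) + 599.7·2.01·(T − (-5.238)) = 0
2526.9(T − 58.86) + 1205.4(T − (-5.238)) = 0
(2526.9 + 1205.4) T = 2526.9·58.86 + 1205.4·(-5.238)
T = 142418 / 3732.3 = 38.2 °C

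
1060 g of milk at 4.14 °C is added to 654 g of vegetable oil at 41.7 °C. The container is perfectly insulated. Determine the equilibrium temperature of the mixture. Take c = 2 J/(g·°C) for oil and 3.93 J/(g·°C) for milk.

Conservation of energy gives ΣQ = 0:
654·2·(T − 41.7) + 1060·3.93·(T − 4.14) = 0
1308(T − 41.7) + 4165.8(T − 4.14) = 0
(1308 + 4165.8) T = 1308·41.7 + 4165.8·4.14
T ≈ 13.12 °C

T_f ≈ 13.1 °C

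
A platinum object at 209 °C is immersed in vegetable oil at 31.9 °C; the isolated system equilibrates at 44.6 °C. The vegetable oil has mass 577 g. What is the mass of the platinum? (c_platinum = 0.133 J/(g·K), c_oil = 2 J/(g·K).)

m ≈ 670 g

|Q_platinum| = |Q_oil|:
m×0.133×(209 − 44.6) = 577×2×(44.6 − 31.9)
21.87 m = 14656  ⇒  m ≈ 670.3 g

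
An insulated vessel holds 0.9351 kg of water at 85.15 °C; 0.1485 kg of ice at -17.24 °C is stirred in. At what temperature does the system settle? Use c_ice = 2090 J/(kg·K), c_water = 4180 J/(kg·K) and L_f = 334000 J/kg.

T_f ≈ 61.3 °C

Heat gained plus heat lost sum to zero:
ice -17.24→0 °C: 0.1485×2090×17.24 = 5350.7; latent heat to melt: 0.1485×334000 = 49599; meltwater 0→T: 0.1485×4180×T = 620.73 T; water: 3908.7(T − 85.15)
4529.4 T = 332827 − 54950 = 277878
T ≈ 61.35 °C (positive, so assuming full melt was valid).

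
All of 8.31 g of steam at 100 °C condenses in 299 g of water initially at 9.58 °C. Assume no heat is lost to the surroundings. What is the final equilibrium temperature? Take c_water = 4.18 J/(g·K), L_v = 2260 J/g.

T_f ≈ 26.6 °C

Net heat exchanged in the isolated system is zero:
latent heat released on condensation: 8.31·2260 = 18781
  condensed water 100 °C→T: 34.74(T − 100)
  water warms: 299·4.18·(T − 9.58) = 1249.8(T − 9.58)
1284.6 T = 18781 + 3473.6 + 11973 = 34227
T ≈ 26.65 °C — below 100 °C, confirming all the steam condensed.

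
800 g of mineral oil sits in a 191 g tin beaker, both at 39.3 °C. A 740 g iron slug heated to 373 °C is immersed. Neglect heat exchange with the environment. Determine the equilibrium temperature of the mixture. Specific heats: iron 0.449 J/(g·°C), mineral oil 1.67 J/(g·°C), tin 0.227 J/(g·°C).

T_f ≈ 104.1 °C

Conservation of energy gives ΣQ = 0:
740·0.449·(T − 373) + 800·1.67·(T − 39.3) + 191·0.227·(T − 39.3) = 0
332.26(T − 373) + 1336(T − 39.3) + 43.36(T − 39.3) = 0
(332.26 + 1336 + 43.36) T = 332.26·373 + 1336·39.3 + 43.36·39.3
T ≈ 104.08 °C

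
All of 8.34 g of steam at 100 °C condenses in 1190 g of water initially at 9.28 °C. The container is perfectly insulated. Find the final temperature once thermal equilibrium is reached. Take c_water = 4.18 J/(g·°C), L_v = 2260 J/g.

Taking heat into each body as positive, Σ m c ΔT = 0:
latent heat released on condensation: 8.34×2260 = 18848; condensate cools 100→T: 8.34×4.18×(T − 100) = 34.86(T − 100); water warms: 1190×4.18×(T − 9.28) = 4974.2(T − 9.28)
5009.1 T = 18848 + 3486.1 + 46161 = 68495
T ≈ 13.67 °C (< 100 °C, so full condensation is consistent).

T_f ≈ 13.7 °C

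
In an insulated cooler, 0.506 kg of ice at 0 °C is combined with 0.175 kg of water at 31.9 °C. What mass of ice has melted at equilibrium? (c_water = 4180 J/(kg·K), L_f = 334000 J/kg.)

Heat available from the water dropping to 0 °C: 0.175×4180×31.9 = 23335 J.
Fully melting the ice requires m_ice L_f = 0.506×334000 = 169004 J.
23335 J < 169004 J, so only part of the ice melts and the system sits at 0 °C.
m_melted×334000 = 23335  ⇒  m_melted ≈ 0.06986 kg.

m_melted ≈ 0.0699 kg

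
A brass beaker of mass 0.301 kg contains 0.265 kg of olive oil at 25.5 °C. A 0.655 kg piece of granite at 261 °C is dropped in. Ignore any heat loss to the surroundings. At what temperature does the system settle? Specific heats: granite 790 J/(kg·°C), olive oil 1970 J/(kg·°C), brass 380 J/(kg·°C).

T_f ≈ 131.1 °C

With ΣQ=0 the equilibrium temperature is the m·c-weighted mean:
T_f = (517.45×261 + 522.05×25.5 + 114.38×25.5) / (517.45 + 522.05 + 114.38)
    = 151283 / 1153.9 ≈ 131.11 °C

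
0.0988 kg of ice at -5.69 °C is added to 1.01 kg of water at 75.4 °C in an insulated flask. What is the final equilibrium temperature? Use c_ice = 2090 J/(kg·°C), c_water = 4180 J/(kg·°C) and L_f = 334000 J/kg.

Let T be the final temperature. ΣQ_i = 0:
warm ice to 0 °C: 0.0988·2090·(0 − (-5.69)) = 1174.9
  latent heat to melt: 0.0988·334000 = 32999
  warm the meltwater: 412.98 T
  water: 4221.8(T − 75.4)
4634.8 T = 318324 − 34174 = 284150
T ≈ 61.31 °C — above 0 °C, consistent with complete melting.

T_f ≈ 61.3 °C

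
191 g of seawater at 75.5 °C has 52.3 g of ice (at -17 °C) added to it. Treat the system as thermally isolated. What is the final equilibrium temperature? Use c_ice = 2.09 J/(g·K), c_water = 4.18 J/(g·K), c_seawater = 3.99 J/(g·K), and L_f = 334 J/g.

T_f ≈ 39.0 °C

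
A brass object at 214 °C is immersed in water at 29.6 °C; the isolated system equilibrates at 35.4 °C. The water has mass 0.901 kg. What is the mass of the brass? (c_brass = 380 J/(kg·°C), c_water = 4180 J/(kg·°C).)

Heat lost by the brass = heat gained by the water:
m×380×(214 − 35.4) = 0.901×4180×(35.4 − 29.6)
67868 m = 21844  ⇒  m ≈ 0.3219 kg

m ≈ 0.322 kg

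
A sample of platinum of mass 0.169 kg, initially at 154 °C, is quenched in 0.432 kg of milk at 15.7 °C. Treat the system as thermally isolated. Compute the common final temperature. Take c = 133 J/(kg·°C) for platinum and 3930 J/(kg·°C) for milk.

T_f ≈ 17.5 °C

|Q_platinum| = |Q_milk|:
0.169·133·(154 − T) = 0.432·3930·(T − 15.7)
22.48(154 − T) = 1697.8(T − 15.7)
1720.2 T = 30116  ⇒  T ≈ 17.51 °C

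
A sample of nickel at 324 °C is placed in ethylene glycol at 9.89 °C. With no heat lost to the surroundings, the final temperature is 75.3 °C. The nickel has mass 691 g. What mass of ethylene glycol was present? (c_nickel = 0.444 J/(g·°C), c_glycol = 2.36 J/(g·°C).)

|Q_nickel| = |Q_glycol|:
691·0.444·(324 − 75.3) = m·2.36·(75.3 − 9.89)
154.37 m = 76302  ⇒  m ≈ 494.3 g

m ≈ 494 g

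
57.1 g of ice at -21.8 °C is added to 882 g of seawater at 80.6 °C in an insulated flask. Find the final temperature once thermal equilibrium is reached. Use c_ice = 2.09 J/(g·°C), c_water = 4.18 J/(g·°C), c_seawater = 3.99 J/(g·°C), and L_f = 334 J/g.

Heat gained plus heat lost sum to zero:
ice -21.8→0 °C: 57.1×2.09×21.8 = 2601.6
  fusion: m_ice L_f = 57.1×334 = 19071
  warm the meltwater: 238.68 T
  seawater cools: 882×3.99×(T − 80.6) = 3519.2(T − 80.6)
3757.9 T = 283646 − 21673 = 261973
T ≈ 69.71 °C. Since T > 0 °C, the all-ice-melts assumption holds.

T_f ≈ 69.7 °C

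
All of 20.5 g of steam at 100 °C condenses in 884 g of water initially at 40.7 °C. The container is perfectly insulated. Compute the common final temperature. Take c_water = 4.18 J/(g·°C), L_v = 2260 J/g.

T_f ≈ 54.3 °C

Conservation of energy gives ΣQ = 0:
steam→water at 100 °C releases m L_v = 20.5·2260 = 46330; condensed water 100 °C→T: 85.69(T − 100); original water: 3695.1(T − 40.7)
3780.8 T = 46330 + 8569 + 150391 = 205290
T ≈ 54.30 °C — below 100 °C, confirming all the steam condensed.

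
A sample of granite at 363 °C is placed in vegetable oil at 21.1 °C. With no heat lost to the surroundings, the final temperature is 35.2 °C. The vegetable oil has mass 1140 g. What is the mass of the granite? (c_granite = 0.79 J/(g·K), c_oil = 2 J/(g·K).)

|Q_granite| = |Q_oil|:
m·0.79·(363 − 35.2) = 1140·2·(35.2 − 21.1)
258.96 m = 32148  ⇒  m ≈ 124.1 g

m ≈ 124 g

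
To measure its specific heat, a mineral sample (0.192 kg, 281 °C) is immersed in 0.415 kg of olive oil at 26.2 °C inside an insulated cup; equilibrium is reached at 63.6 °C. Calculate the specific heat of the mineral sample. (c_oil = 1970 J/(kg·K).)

c ≈ 733 J/(kg·K)

Net heat exchanged in the isolated system is zero:
0.192·c·(63.6 − 281) + 0.415·1970·(63.6 − 26.2) = 0
-41.74 c = -30576
c = -30576/-41.74 ≈ 732.5 J/(kg·K)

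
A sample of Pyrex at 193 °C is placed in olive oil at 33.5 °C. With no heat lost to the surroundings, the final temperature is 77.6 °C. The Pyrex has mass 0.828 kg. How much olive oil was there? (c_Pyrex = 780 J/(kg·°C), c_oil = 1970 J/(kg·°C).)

Let T be the final temperature. ΣQ_i = 0:
0.828×780×(77.6 − 193) + m×1970×(77.6 − 33.5) = 0
86877 m = 74530
m = 74530/86877 ≈ 0.8579 kg

m ≈ 0.858 kg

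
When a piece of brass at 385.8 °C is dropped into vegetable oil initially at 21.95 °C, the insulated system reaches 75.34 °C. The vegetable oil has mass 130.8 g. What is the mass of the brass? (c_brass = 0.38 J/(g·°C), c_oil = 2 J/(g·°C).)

m ≈ 118 g

Setting the total heat transfer to zero:
m·0.38·(75.34 − 385.8) + 130.8·2·(75.34 − 21.95) = 0
-117.97 m = -13967
m = -13967/-117.97 ≈ 118.4 g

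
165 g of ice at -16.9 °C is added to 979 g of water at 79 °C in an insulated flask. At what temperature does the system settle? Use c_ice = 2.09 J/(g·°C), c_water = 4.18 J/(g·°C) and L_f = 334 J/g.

T_f ≈ 54.9 °C

Net heat exchanged in the isolated system is zero:
ice -16.9→0 °C: 165·2.09·16.9 = 5828; fusion: m_ice L_f = 165·334 = 55110; meltwater 0→T: 165·4.18·T = 689.7 T; water cools: 979·4.18·(T − 79) = 4092.2(T − 79)
4781.9 T = 323285 − 60938 = 262347
T ≈ 54.86 °C — above 0 °C, consistent with complete melting.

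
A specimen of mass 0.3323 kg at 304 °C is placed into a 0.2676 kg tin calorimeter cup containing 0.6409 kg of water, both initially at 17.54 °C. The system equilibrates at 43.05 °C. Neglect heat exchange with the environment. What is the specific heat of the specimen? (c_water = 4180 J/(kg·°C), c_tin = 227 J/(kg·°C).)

Setting the total heat transfer to zero:
0.3323×c×(43.05 − 304) + 0.6409×4180×(43.05 − 17.54) + 0.2676×227×(43.05 − 17.54) = 0
-86.71 c = -69890
c = -69890/-86.71 ≈ 806 J/(kg·°C)

c ≈ 806 J/(kg·°C)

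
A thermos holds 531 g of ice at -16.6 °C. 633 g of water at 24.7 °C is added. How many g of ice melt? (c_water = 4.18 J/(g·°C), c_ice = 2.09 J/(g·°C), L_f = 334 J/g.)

Heat available from the water dropping to 0 °C: 633·4.18·24.7 = 65355 J.
Of that, 531·2.09·16.6 = 18423 J goes to bring the ice to 0 °C, leaving 46932 J.
To melt every bit of ice: 531·334 = 177354 J.
46932 J < 177354 J, so only part of the ice melts and the system sits at 0 °C.
m_melted·334 = 46932  ⇒  m_melted ≈ 140.5 g.

m_melted ≈ 141 g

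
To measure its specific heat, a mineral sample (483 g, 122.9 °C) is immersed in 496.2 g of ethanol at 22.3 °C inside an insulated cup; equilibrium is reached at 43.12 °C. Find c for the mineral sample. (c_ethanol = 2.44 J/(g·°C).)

m_s c (T_s − T_f) = m_ethanol c_ethanol (T_f − T_0):
483×c×(122.9 − 43.12) = 496.2×2.44×(43.12 − 22.3)
38534 c = 25207  ⇒  c ≈ 0.6542 J/(g·°C)

c ≈ 0.654 J/(g·°C)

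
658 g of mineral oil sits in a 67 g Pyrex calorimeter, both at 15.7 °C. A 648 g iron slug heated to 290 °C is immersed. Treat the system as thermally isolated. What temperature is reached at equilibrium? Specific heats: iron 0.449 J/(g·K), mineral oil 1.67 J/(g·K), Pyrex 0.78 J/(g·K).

T_f ≈ 71.0 °C

With ΣQ=0 the equilibrium temperature is the m·c-weighted mean:
T_f = (290.95·290 + 1098.9·15.7 + 52.26·15.7) / (290.95 + 1098.9 + 52.26)
    = 102449 / 1442.1 ≈ 71.04 °C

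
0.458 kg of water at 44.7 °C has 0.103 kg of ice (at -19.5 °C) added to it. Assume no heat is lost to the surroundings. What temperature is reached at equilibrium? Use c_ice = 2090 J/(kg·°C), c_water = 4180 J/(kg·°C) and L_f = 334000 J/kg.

Energy conservation, ΣQ = 0:
warm ice to 0 °C: 0.103×2090×(0 − (-19.5)) = 4197.8; melt ice: 0.103×334000 = 34402; meltwater 0→T: 0.103×4180×T = 430.54 T; water: 1914.4(T − 44.7)
2345 T = 85575 − 38600 = 46976
T ≈ 20.03 °C — above 0 °C, consistent with complete melting.

T_f ≈ 20.0 °C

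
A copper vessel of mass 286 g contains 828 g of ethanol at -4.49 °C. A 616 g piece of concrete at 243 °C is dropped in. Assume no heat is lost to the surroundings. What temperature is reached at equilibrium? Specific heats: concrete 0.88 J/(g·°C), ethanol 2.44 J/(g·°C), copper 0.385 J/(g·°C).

Let T be the final temperature. ΣQ_i = 0:
616×0.88×(T − 243) + 828×2.44×(T − (-4.49)) + 286×0.385×(T − (-4.49)) = 0
542.08(T − 243) + 2020.3(T − (-4.49)) + 110.11(T − (-4.49)) = 0
(542.08 + 2020.3 + 110.11) T = 542.08×243 + 2020.3×(-4.49) + 110.11×(-4.49)
T ≈ 45.71 °C

T_f ≈ 45.7 °C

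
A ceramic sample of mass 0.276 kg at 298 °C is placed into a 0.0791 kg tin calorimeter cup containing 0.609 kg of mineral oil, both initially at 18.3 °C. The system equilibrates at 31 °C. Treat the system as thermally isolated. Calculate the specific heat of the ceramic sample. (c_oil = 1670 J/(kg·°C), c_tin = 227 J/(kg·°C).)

c ≈ 178 J/(kg·°C)

Energy conservation, ΣQ = 0:
0.276×c×(31 − 298) + 0.609×1670×(31 − 18.3) + 0.0791×227×(31 − 18.3) = 0
-73.69 c = -13144
c = -13144/-73.69 ≈ 178.4 J/(kg·°C)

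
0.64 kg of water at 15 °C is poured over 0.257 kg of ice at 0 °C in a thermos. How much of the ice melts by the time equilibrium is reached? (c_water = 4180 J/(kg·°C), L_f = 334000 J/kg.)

Cooling the water to 0 °C releases 0.64×4180×15 = 40128 J.
Melting all 0.257 kg of ice would need 0.257×334000 = 85838 J.
Since 40128 < 85838 J, not all the ice melts; equilibrium is at 0 °C.
m_melted×334000 = 40128  ⇒  m_melted ≈ 0.1201 kg.

m_melted ≈ 0.12 kg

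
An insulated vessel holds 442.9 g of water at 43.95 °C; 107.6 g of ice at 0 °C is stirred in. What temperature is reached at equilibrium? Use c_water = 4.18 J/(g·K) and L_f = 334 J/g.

Conservation of energy gives ΣQ = 0:
fusion: m_ice L_f = 107.6×334 = 35938; warm the meltwater: 449.77 T; water cools: 442.9×4.18×(T − 43.95) = 1851.3(T − 43.95)
2301.1 T = 81366 − 35938 = 45427
T ≈ 19.74 °C — above 0 °C, consistent with complete melting.

T_f ≈ 19.7 °C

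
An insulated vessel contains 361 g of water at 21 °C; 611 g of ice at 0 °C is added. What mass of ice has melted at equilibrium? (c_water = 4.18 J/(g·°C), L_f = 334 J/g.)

m_melted ≈ 94.9 g

Water can give up m c ΔT = 361×4.18×21 = 31689 J before reaching 0 °C.
Fully melting the ice requires m_ice L_f = 611×334 = 204074 J.
That's not enough to melt it all — equilibrium is at 0 °C with ice remaining.
m_melted×334 = 31689  ⇒  m_melted ≈ 94.88 g.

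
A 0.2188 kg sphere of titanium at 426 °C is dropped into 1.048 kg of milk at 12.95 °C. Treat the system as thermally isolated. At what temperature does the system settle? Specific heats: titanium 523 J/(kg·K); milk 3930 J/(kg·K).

T_f ≈ 24.1 °C

Setting the total heat transfer to zero:
0.2188·523·(T − 426) + 1.048·3930·(T − 12.95) = 0
114.43(T − 426) + 4118.6(T − 12.95) = 0
4233.1 T = 102085
T = 102085/4233.1 ≈ 24.12 °C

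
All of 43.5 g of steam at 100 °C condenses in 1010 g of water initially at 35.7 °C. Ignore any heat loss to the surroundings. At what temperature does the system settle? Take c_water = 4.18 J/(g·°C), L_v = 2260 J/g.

Let T be the final temperature. ΣQ_i = 0:
condense steam: −43.5·2260 = −98310
  condensate cools 100→T: 43.5·4.18·(T − 100) = 181.83(T − 100)
  water warms: 1010·4.18·(T − 35.7) = 4221.8(T − 35.7)
4403.6 T = 98310 + 18183 + 150718 = 267211
T ≈ 60.68 °C, under the boiling point, so the assumption holds.

T_f ≈ 60.7 °C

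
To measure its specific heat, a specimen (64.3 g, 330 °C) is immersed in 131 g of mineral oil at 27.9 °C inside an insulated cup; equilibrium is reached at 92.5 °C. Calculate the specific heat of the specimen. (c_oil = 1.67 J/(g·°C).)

c ≈ 0.925 J/(g·°C)

Net heat exchanged in the isolated system is zero:
64.3·c·(92.5 − 330) + 131·1.67·(92.5 − 27.9) = 0
-15271 c = -14133
c = -14133/-15271 ≈ 0.9254 J/(g·°C)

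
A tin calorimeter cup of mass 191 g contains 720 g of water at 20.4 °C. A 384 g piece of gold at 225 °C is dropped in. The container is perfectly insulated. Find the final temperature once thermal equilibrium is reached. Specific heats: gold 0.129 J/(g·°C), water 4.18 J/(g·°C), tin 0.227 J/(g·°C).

T_f is the heat-capacity-weighted average of the initial temperatures:
T_f = (49.54*225 + 3009.6*20.4 + 43.36*20.4) / (49.54 + 3009.6 + 43.36)
    = 73426 / 3102.5 ≈ 23.67 °C

T_f ≈ 23.7 °C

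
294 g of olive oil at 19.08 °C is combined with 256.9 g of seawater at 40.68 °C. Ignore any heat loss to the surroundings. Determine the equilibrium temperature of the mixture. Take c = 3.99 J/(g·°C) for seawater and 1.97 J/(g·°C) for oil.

T_f ≈ 32.9 °C

Setting the total heat transfer to zero:
256.9*3.99*(T − 40.68) + 294*1.97*(T − 19.08) = 0
1025(T − 40.68) + 579.18(T − 19.08) = 0
1604.2 T = 52749
T = 52749/1604.2 ≈ 32.88 °C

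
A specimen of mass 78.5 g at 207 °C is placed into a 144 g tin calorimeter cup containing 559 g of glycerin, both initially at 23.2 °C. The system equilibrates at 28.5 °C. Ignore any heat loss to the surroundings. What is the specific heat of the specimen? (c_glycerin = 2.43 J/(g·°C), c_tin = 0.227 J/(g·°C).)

c ≈ 0.526 J/(g·°C)

Energy conservation, ΣQ = 0:
78.5·c·(28.5 − 207) + 559·2.43·(28.5 − 23.2) + 144·0.227·(28.5 − 23.2) = 0
-14012 c = -7372.6
c = -7372.6/-14012 ≈ 0.5262 J/(g·°C)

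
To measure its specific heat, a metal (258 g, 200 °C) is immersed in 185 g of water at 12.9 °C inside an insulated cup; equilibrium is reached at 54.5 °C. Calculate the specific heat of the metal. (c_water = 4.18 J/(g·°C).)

c ≈ 0.857 J/(g·°C)

Net heat exchanged in the isolated system is zero:
258×c×(54.5 − 200) + 185×4.18×(54.5 − 12.9) = 0
-37539 c = -32169
c = -32169/-37539 ≈ 0.857 J/(g·°C)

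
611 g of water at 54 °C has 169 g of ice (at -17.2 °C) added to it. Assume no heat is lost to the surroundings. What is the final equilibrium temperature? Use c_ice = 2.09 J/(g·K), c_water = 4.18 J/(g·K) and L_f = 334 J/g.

T_f ≈ 23.1 °C

Energy balance with sensible and latent terms:
ice -17.2→0 °C: 169·2.09·17.2 = 6075.2
  melt ice: 169·334 = 56446
  warm the meltwater: 706.42 T
  water: 2554(T − 54)
3260.4 T = 137915 − 62521 = 75394
T ≈ 23.12 °C (positive, so assuming full melt was valid).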